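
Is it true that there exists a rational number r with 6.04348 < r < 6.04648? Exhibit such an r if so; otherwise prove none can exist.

Multiplying by 22: 22·6.04348 = 132.95656 and 22·6.04648 = 133.02256, so the integer 133 lies strictly between them.
Dividing back, 6.04348 < 133/22 < 6.04648, and 133/22 is rational.

r = 133/22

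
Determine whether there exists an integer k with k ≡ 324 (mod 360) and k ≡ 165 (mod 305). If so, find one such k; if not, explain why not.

Both moduli are multiples of 5 = gcd(360, 305), so any solution would satisfy k ≡ 324 and k ≡ 165 modulo 5 simultaneously.
But 324 mod 5 = 4 while 165 mod 5 = 0, a contradiction.
Hence the system has no solution.

There is no such integer.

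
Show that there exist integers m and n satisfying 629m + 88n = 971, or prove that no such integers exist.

m = 7, n = -39

Since gcd(629, 88) = 1, every integer is an integer combination of 629 and 88.
Dividing repeatedly: 629 = 7·88 + 13, 88 = 6·13 + 10, 13 = 1·10 + 3, 10 = 3·3 + 1, 3 = 3·1 + 0.
Back-substituting, 1 = 10 − 3·3 = 10 − 3·(13 − 1·10) = −3·13 + 4·10 = −3·13 + 4·(88 − 6·13) = 4·88 − 27·13 = 4·88 − 27·(629 − 7·88) = −27·629 + 193·88; that is, 629·(-27) + 88·193 = 1.
Multiplying through by 971: m = (-27)·971 = -26217, n = 193·971 = 187403 is a solution.
Adding 298·88 to m and subtracting 298·629 from n gives the tidier solution (7, -39).
Indeed 629·7 + 88·(-39) = 4403 − 3432 = 971.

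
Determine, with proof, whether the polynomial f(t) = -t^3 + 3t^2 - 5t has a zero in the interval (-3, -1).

No.

f(-3) = 69 and f(-1) = 9, both positive.
The derivative f'(t) = -3t^2 + 6t - 5 is a quadratic with discriminant 6² − 4·(-3)·(-5) = -24 < 0; it never vanishes, so it is always negative (sign of the leading coefficient).
Hence f is strictly decreasing on ℝ, and in particular on [-3, -1]. A strictly monotone function with same-sign endpoint values stays positive on the whole interval, so f has no zero in (-3, -1).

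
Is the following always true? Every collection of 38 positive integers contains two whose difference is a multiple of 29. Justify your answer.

Partition the integers by their residue mod 29; there are 29 classes.
With 38 integers and only 29 classes, the pigeonhole principle forces two of them, say a and b, into the same class.
Equal remainders mean a − b ≡ 0 (mod 29), so 29 divides their difference.

True.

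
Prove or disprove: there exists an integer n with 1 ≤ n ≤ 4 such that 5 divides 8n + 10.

The values of 8n + 10 for n = 1, 2, 3, 4 are 18, 26, 34, 42; reduced mod 5 these are 3, 1, 4, 2.
None is 0, so 5 never divides 8n + 10 on this range.

No, no such integer n in that range exists.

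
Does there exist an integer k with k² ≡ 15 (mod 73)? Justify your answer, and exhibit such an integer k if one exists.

No, no such integer exists.

Apply Euler's criterion with the prime 73: 15 is a quadratic residue iff 15^36 ≡ 1 (mod 73), and a non-residue iff it is ≡ −1.
Squaring successively (mod 73): 15^2 = 225 ≡ 6; 15^4 ≡ 6² = 36 ≡ 36; 15^8 ≡ 36² = 1296 ≡ 55; 15^16 ≡ 55² = 3025 ≡ 32; 15^32 ≡ 32² = 1024 ≡ 2.
Since 36 = 32 + 4, 15^36 ≡ 2 · 36; multiplying out mod 73: 2·36 = 72 ≡ 72. Thus 15^36 ≡ 72 ≡ −1 (mod 73).
By Euler's criterion 15 is a quadratic non-residue mod 73: no k satisfies k² ≡ 15 (mod 73).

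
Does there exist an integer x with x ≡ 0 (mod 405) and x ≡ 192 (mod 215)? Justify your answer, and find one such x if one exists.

No such integer exists.

Both moduli are multiples of 5 = gcd(405, 215), so any solution would satisfy x ≡ 0 and x ≡ 192 modulo 5 simultaneously.
These are incompatible: 0 − 192 = -192 is not divisible by 5.
Therefore no such x exists.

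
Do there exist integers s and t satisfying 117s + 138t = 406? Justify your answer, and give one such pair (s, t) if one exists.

Both 117 and 138 are divisible by gcd(117, 138) = 3, hence so is any combination 117s + 138t.
But 406 = 3·135 + 1, so 3 ∤ 406.
Hence no integers s, t satisfy the equation.

There are no such integers.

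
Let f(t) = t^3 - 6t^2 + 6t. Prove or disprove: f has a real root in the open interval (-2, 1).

f(-2) = -44 and f(1) = 1, which have opposite signs.
As a polynomial, f is continuous on every closed interval.
By the Intermediate Value Theorem, f takes the value 0 somewhere in the open interval.

Yes, f has a root in the interval.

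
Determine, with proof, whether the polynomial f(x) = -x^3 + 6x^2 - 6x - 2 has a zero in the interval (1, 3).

Such a root exists.

f(1) = -3 and f(3) = 7, which have opposite signs.
As a polynomial, f is continuous on every closed interval.
By the Intermediate Value Theorem f must vanish at some point of (1, 3).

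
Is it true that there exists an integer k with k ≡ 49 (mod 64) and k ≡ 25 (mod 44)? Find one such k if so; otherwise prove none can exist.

gcd(64, 44) = 4. A simultaneous solution exists iff 49 ≡ 25 (mod 4); here 49 mod 4 = 1 = 25 mod 4, so it does.
Step through k = 49, 49 + 64, 49 + 2·64, …: the values 49, 113 reduce mod 44 to 5, 25. The value 113 hits 25.
Check: 113 mod 64 = 49, 113 mod 44 = 25. ✓

k = 113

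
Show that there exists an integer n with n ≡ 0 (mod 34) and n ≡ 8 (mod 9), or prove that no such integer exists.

Since 34 and 9 share no common factor, CRT says the pair of congruences has a solution (unique mod 306).
Write n = 0 + 34t and require 0 + 34t ≡ 8 (mod 9), i.e. 34t ≡ 8 (mod 9).
34 ≡ 7 (mod 9), so this reads 7t ≡ 8 (mod 9). To invert 7 modulo 9: 9 = 1·7 + 2, 7 = 3·2 + 1, 2 = 2·1 + 0, and unwinding, 1 = 7 − 3·2 = 7 − 3·(9 − 1·7) = −3·9 + 4·7. Thus 7⁻¹ ≡ 4 (mod 9).
Therefore t ≡ 4·8 = 32 ≡ 5 (mod 9).
With t = 5: n = 0 + 34·5 = 170.
Indeed 170 ≡ 0 (mod 34) and 170 ≡ 8 (mod 9).

n = 170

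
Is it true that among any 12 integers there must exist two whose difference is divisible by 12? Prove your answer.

No; for instance {36, 37, 38, 39, 40, 41, 42, 43, 44, 45, 46, 47} is a counterexample.

Consider the 12 integers 36, 37, …, 47. They lie in distinct residue classes modulo 12, since 12 ≤ 12.
Any two of them differ by at most 11 < 12 and by at least 1, so no difference is a multiple of 12.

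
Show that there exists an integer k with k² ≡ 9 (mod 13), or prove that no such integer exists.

k = 10 works: 10² = 100, and 100 − 9 = 91 = 7·13.

k = 10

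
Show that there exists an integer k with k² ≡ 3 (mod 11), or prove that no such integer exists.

Take k = 5. Then 5² = 25 = 2·11 + 3, so 5² ≡ 3 (mod 11).

k = 5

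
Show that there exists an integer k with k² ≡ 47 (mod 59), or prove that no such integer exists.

59 is prime, so by Euler's criterion 47 is a square mod 59 iff 47^((59−1)/2) = 47^29 ≡ 1 (mod 59).
Repeated squaring mod 59: 47^2 = 2209 ≡ 26; 47^4 ≡ 26² = 676 ≡ 27; 47^8 ≡ 27² = 729 ≡ 21; 47^16 ≡ 21² = 441 ≡ 28.
Since 29 = 16 + 8 + 4 + 1, 47^29 ≡ 28 · 21 · 27 · 47; multiplying out mod 59: 28·21 = 588 ≡ 57, then 57·27 = 1539 ≡ 5, then 5·47 = 235 ≡ 58. Thus 47^29 ≡ 58 ≡ −1 (mod 59).
By Euler's criterion 47 is a quadratic non-residue mod 59: no k satisfies k² ≡ 47 (mod 59).

No, no such integer exists.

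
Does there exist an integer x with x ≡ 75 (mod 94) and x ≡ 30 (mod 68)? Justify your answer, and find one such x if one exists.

There is no such integer.

gcd(94, 68) = 2. If x ≡ 75 (mod 94) and x ≡ 30 (mod 68), then x ≡ 75 (mod 2) and x ≡ 30 (mod 2).
These are incompatible: 75 − 30 = 45 is not divisible by 2.
Therefore no such x exists.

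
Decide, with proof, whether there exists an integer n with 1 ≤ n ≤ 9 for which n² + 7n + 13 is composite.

At n = 8: 8² + 7·8 + 13 = 133 = 7·19, which is composite.

n = 8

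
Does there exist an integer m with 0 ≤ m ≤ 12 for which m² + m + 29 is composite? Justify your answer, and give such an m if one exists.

m = 12

At m = 12: 12² + 12 + 29 = 185 = 5·37, which is composite.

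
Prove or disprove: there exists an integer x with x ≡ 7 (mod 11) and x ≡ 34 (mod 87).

x = 469

gcd(11, 87) = 1, so the Chinese Remainder Theorem guarantees exactly one residue class mod 957 satisfying both.
Write x = 7 + 11t and require 7 + 11t ≡ 34 (mod 87), i.e. 11t ≡ 27 (mod 87).
Since 11·8 = 88 = 1·87 + 1, the inverse of 11 mod 87 is 8.
Multiplying by 8: t ≡ 8·27 = 216 ≡ 42 (mod 87).
Taking t = 42 gives x = 7 + 11·42 = 469.
Indeed 469 ≡ 7 (mod 11) and 469 ≡ 34 (mod 87).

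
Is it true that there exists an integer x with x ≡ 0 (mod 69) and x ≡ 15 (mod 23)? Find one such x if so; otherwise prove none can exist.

Reduce both congruences modulo 23, which divides 69 and 23: they say x ≡ 0 (mod 23) and x ≡ 15 (mod 23).
However 0 ≡ 0 and 15 ≡ 15 (mod 23), and 0 ≠ 15.
Hence the system has no solution.

There is no such integer.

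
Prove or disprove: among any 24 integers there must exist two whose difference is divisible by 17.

Yes, this is always true.

Partition the integers by their residue mod 17; there are 17 classes.
Placing 24 integers into 17 classes, some class receives at least two — say a and b.
Then a ≡ b (mod 17), i.e. 17 ∣ (a − b).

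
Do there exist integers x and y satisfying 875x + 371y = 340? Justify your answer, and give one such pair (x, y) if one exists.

No, no such integers exist.

Both 875 and 371 are divisible by gcd(875, 371) = 7, hence so is any combination 875x + 371y.
But 340 = 7·48 + 4, so 7 ∤ 340.
Hence no integers x, y satisfy the equation.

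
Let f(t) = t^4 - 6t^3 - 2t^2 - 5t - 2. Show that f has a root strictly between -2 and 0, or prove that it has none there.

Such a root exists.

f(-2) = 64 and f(0) = -2, which have opposite signs.
As a polynomial, f is continuous on every closed interval.
By the Intermediate Value Theorem, f takes the value 0 somewhere in the open interval.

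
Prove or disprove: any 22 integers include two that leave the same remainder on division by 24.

Consider the 22 integers 117, 118, …, 138. They lie in distinct residue classes modulo 24, since 22 ≤ 24.
Hence this collection has no pair with equal remainders mod 24, disproving the claim.

No; for instance {117, 118, 119, 120, 121, 122, 123, 124, 125, 126, 127, 128, 129, 130, 131, 132, 133, 134, 135, 136, 137, 138} is a counterexample.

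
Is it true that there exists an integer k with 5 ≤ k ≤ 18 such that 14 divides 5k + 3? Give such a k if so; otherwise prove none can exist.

At k = 5 we get 5·5 + 3 = 28, and 28 = 14·2.

k = 5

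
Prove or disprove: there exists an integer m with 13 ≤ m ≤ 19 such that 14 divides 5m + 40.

No, no such integer m in that range exists.

For m = 13, 14, …, 19 the values of 5m + 40 modulo 14 are 7, 12, 3, 8, 13, 4, 9 respectively.
Since 0 is absent from this list, 14 ∤ 5m + 40 for every m with 13 ≤ m ≤ 19.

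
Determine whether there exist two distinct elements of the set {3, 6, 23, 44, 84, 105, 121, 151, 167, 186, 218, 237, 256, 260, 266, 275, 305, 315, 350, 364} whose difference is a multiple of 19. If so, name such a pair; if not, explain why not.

3 and 364 are such a pair.

3 mod 19 = 3 and 364 mod 19 = 3, so 364 − 3 = 361 = 19·19.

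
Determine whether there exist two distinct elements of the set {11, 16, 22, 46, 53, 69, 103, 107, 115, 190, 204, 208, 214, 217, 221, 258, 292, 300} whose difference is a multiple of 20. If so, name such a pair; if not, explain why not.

No, no such pair exists.

Residues mod 20: 11↦11, 16↦16, 22↦2, 46↦6, 53↦13, 69↦9, 103↦3, 107↦7, 115↦15, 190↦10, 204↦4, 208↦8, 214↦14, 217↦17, 221↦1, 258↦18, 292↦12, 300↦0.
No residue repeats among the 18 elements, so no pair has difference ≡ 0 (mod 20).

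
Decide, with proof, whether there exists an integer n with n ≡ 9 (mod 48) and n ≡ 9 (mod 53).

The moduli 48 and 53 are coprime, so by the Chinese Remainder Theorem a unique solution modulo 2544 exists.
Any solution of the first congruence is n = 9 + 48t; substituting into the second, 48t ≡ 9 − 9 ≡ 0 (mod 53).
t = 0 satisfies this.
With t = 0: n = 9 + 48·0 = 9.
Check: 9 mod 48 = 9, 9 mod 53 = 9. ✓

n = 9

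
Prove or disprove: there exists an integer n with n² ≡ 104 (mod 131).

Apply Euler's criterion with the prime 131: 104 is a quadratic residue iff 104^65 ≡ 1 (mod 131), and a non-residue iff it is ≡ −1.
Squaring successively (mod 131): 104^2 = 10816 ≡ 74; 104^4 ≡ 74² = 5476 ≡ 105; 104^8 ≡ 105² = 11025 ≡ 21; 104^16 ≡ 21² = 441 ≡ 48; 104^32 ≡ 48² = 2304 ≡ 77; 104^64 ≡ 77² = 5929 ≡ 34.
Since 65 = 64 + 1, 104^65 ≡ 34 · 104; multiplying out mod 131: 34·104 = 3536 ≡ 130. Thus 104^65 ≡ 130 ≡ −1 (mod 131).
By Euler's criterion 104 is a quadratic non-residue mod 131: no n satisfies n² ≡ 104 (mod 131).

There is no such integer.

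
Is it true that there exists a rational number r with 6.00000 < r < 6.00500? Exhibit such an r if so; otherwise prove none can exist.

Scale by 201: the interval becomes (1206.00000, 1207.00500), which contains the integer 1207.
So r = 1207/201 works: it is a ratio of integers, and dividing 201·6.00000 < 1207 < 201·6.00500 through by 201 gives 6.00000 < 1207/201 < 6.00500.

r = 1207/201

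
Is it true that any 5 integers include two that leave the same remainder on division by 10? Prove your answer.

Try 5 consecutive integers, 23, 24, …, 27. Their remainders mod 10 are 3, 4, 5, 6, 7 — pairwise different, as any 5 ≤ 10 consecutive integers have distinct residues.
So no two of them leave the same remainder on division by 10; the claim fails for this set.

No, the set {23, 24, 25, 26, 27} is a counterexample.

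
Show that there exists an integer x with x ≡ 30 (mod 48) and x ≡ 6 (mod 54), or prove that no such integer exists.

x = 222

gcd(48, 54) = 6. A simultaneous solution exists iff 30 ≡ 6 (mod 6); here 30 mod 6 = 0 = 6 mod 6, so it does.
The integers ≡ 30 (mod 48) are 30, 78, 126, 174, 222, …; their remainders mod 54 are 30, 24, 18, 12, 6, so x = 222 is the first that is ≡ 6 (mod 54).
Check: 222 mod 48 = 30, 222 mod 54 = 6. ✓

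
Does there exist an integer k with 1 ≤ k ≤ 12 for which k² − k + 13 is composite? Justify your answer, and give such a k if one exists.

At k = 8: 8² − 8 + 13 = 69 = 3·23, which is composite.

k = 8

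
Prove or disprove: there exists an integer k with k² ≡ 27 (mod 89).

No, no such integer exists.

89 is prime, so by Euler's criterion 27 is a square mod 89 iff 27^((89−1)/2) = 27^44 ≡ 1 (mod 89).
Squaring successively (mod 89): 27^2 = 729 ≡ 17; 27^4 ≡ 17² = 289 ≡ 22; 27^8 ≡ 22² = 484 ≡ 39; 27^16 ≡ 39² = 1521 ≡ 8; 27^32 ≡ 8² = 64 ≡ 64.
Since 44 = 32 + 8 + 4, 27^44 ≡ 64 · 39 · 22; multiplying out mod 89: 64·39 = 2496 ≡ 4, then 4·22 = 88 ≡ 88. Thus 27^44 ≡ 88 ≡ −1 (mod 89).
The value −1 means 27 is a non-residue modulo 89, so k² ≡ 27 (mod 89) is impossible.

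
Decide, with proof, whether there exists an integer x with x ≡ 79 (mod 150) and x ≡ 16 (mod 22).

gcd(150, 22) = 2. If x ≡ 79 (mod 150) and x ≡ 16 (mod 22), then x ≡ 79 (mod 2) and x ≡ 16 (mod 2).
These are incompatible: 79 − 16 = 63 is not divisible by 2.
Therefore no such x exists.

No such integer exists.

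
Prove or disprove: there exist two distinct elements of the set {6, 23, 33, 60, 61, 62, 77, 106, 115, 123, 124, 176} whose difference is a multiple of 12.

No, no such pair exists.

Two integers differ by a multiple of 12 exactly when they have the same residue mod 12. The residues are 6↦6, 23↦11, 33↦9, 60↦0, 61↦1, 62↦2, 77↦5, 106↦10, 115↦7, 123↦3, 124↦4, 176↦8.
These 12 residues are pairwise different, hence no difference of two elements is divisible by 12.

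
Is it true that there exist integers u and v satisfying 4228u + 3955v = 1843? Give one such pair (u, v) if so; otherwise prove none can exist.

No such integers exist.

Any value of 4228u + 3955v is a multiple of gcd(4228, 3955) = 7.
But 1843 = 7·263 + 2, so 7 ∤ 1843.
Therefore 4228u + 3955v = 1843 has no solution in integers.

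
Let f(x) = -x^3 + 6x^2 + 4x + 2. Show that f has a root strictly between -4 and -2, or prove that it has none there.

f has no root in that interval.

The endpoint values f(-4) = 146 and f(-2) = 26 are both positive. Claim: f(x) > 0 for every x in (-4, -2).
Shift to the endpoint -2: with x = -2 − u (0 < u < 2), one computes f(-2 − u) = u^3 + 12u^2 + 32u + 26.
All 4 nonzero coefficients of this polynomial in u are positive; hence for u > 0 the value is a sum of positive terms (the constant 26 among them).
Therefore f(x) > 0 throughout (-4, -2), and f has no zero there.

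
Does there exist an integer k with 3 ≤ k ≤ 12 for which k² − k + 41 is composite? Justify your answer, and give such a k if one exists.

The values for k = 3, 4, …, 12 are 47, 53, 61, 71, 83, 97, 113, 131, 151, 173, and each of these is prime.
So no value in the range makes the expression composite.

No such integer k in that range exists.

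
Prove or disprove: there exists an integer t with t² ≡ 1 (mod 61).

t = 60 works: 60² = 3600, and 3600 − 1 = 3599 = 59·61.

t = 60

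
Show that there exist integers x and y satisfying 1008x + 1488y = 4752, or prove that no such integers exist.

x = 18, y = -9

Every value of 1008x + 1488y is a multiple of gcd(1008, 1488) = 48; since 48 ∣ 4752, solutions exist.
Dividing through by 48 reduces the equation to 21x + 31y = 99.
Run the Euclidean algorithm on 31 and 21: 31 = 1·21 + 10, 21 = 2·10 + 1, 10 = 10·1 + 0.
Back-substituting, 1 = 21 − 2·10 = 21 − 2·(31 − 1·21) = −2·31 + 3·21; that is, 21·3 + 31·(-2) = 1.
Times 99: 21·297 + 31·(-198) = 99, so (297, -198) solves it.
The general solution is x = 297 + 31k, y = -198 − 21k; taking k = -9 gives the smaller pair x = 18, y = -9.
Check: 1008·18 + 1488·(-9) = 18144 − 13392 = 4752. ✓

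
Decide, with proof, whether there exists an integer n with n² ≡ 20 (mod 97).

There is no such integer.

97 is prime, so by Euler's criterion 20 is a square mod 97 iff 20^((97−1)/2) = 20^48 ≡ 1 (mod 97).
Repeated squaring mod 97: 20^2 = 400 ≡ 12; 20^4 ≡ 12² = 144 ≡ 47; 20^8 ≡ 47² = 2209 ≡ 75; 20^16 ≡ 75² = 5625 ≡ 96; 20^32 ≡ 96² = 9216 ≡ 1.
Since 48 = 32 + 16, 20^48 ≡ 1 · 96; multiplying out mod 97: 1·96 = 96 ≡ 96. Thus 20^48 ≡ 96 ≡ −1 (mod 97).
By Euler's criterion 20 is a quadratic non-residue mod 97: no n satisfies n² ≡ 20 (mod 97).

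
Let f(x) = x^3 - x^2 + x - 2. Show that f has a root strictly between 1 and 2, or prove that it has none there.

f(1) = -1 and f(2) = 4, which have opposite signs.
Since f is a polynomial it is continuous on [1, 2].
By the Intermediate Value Theorem f must vanish at some point of (1, 2).

Yes, f has a root in the interval.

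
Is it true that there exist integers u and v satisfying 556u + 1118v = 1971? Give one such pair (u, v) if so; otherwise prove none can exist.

gcd(556, 1118) = 2, so every integer of the form 556u + 1118v is a multiple of 2.
However 1971 leaves remainder 1 on division by 2.
Therefore 556u + 1118v = 1971 has no solution in integers.

No, no such integers exist.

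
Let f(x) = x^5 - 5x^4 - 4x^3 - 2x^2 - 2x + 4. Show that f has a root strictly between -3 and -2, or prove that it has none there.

f(-3) = -548 and f(-2) = -80, both negative, so a sign-change argument is unavailable; we show f keeps this sign on the whole interval.
Shift to the endpoint -2: with x = -2 − u (0 < u < 1), one computes f(-2 − u) = -u^5 - 15u^4 - 76u^3 - 178u^2 - 198u - 80.
All 6 nonzero coefficients of this polynomial in u are negative; hence for u > 0 the value is a sum of negative terms (the constant -80 among them).
So f is strictly negative on (-3, -2); no root exists in the interval.

No such root exists.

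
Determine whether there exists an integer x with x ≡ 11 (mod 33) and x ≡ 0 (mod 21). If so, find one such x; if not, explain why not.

Both moduli are multiples of 3 = gcd(33, 21), so any solution would satisfy x ≡ 11 and x ≡ 0 modulo 3 simultaneously.
But 11 mod 3 = 2 while 0 mod 3 = 0, a contradiction.
Hence the system has no solution.

No, no such integer exists.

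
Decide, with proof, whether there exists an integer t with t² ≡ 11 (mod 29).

Apply Euler's criterion with the prime 29: 11 is a quadratic residue iff 11^14 ≡ 1 (mod 29), and a non-residue iff it is ≡ −1.
Squaring successively (mod 29): 11^2 = 121 ≡ 5; 11^4 ≡ 5² = 25 ≡ 25; 11^8 ≡ 25² = 625 ≡ 16.
Since 14 = 8 + 4 + 2, 11^14 ≡ 16 · 25 · 5; multiplying out mod 29: 16·25 = 400 ≡ 23, then 23·5 = 115 ≡ 28. Thus 11^14 ≡ 28 ≡ −1 (mod 29).
The value −1 means 11 is a non-residue modulo 29, so t² ≡ 11 (mod 29) is impossible.

No such integer exists.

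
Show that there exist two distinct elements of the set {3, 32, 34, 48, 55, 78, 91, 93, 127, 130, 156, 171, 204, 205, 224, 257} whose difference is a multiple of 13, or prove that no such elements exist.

The pair (3, 55) works.

Reduce each element mod 13: 3↦3, 32↦6, 34↦8, 48↦9, 55↦3, 78↦0, 91↦0, 93↦2, 127↦10, 130↦0, 156↦0, 171↦2, 204↦9, 205↦10, 224↦3, 257↦10. The residue 3 repeats (at 3 and 55), and 55 − 3 = 52 = 4·13.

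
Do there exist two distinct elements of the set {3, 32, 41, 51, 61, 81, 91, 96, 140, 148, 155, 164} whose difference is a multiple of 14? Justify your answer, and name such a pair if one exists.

No such pair exists.

Residues mod 14: 3↦3, 32↦4, 41↦13, 51↦9, 61↦5, 81↦11, 91↦7, 96↦12, 140↦0, 148↦8, 155↦1, 164↦10.
No residue repeats among the 12 elements, so no pair has difference ≡ 0 (mod 14).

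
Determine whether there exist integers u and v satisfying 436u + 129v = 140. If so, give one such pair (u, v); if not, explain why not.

u = 95, v = -320

Since gcd(436, 129) = 1, every integer is an integer combination of 436 and 129.
Euclidean algorithm: 436 = 3·129 + 49, 129 = 2·49 + 31, 49 = 1·31 + 18, 31 = 1·18 + 13, 18 = 1·13 + 5, 13 = 2·5 + 3, 5 = 1·3 + 2, 3 = 1·2 + 1, 2 = 2·1 + 0.
Unwinding: 1 = 3 − 1·2 = 3 − (5 − 1·3) = −5 + 2·3 = −5 + 2·(13 − 2·5) = 2·13 − 5·5 = 2·13 − 5·(18 − 1·13) = −5·18 + 7·13 = −5·18 + 7·(31 − 1·18) = 7·31 − 12·18 = 7·31 − 12·(49 − 1·31) = −12·49 + 19·31 = −12·49 + 19·(129 − 2·49) = 19·129 − 50·49 = 19·129 − 50·(436 − 3·129) = −50·436 + 169·129, i.e. 436·(-50) + 129·169 = 1.
Times 140: 436·(-7000) + 129·23660 = 140, so (-7000, 23660) solves it.
Adding 55·129 to u and subtracting 55·436 from v gives the tidier solution (95, -320).
Indeed 436·95 + 129·(-320) = 41420 − 41280 = 140.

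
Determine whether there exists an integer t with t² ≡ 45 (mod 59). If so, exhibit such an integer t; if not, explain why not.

t = 35

t = 35 works: 35² = 1225, and 1225 − 45 = 1180 = 20·59.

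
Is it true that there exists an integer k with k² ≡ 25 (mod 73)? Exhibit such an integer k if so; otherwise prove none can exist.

Take k = 5. Then 5² = 25, and since 0 ≤ 25 < 73 this is already reduced: 5² ≡ 25 (mod 73).

k = 5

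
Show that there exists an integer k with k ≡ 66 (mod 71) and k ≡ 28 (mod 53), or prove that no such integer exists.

k = 3261

The moduli 71 and 53 are coprime, so by the Chinese Remainder Theorem a unique solution modulo 3763 exists.
Write k = 66 + 71t and require 66 + 71t ≡ 28 (mod 53), i.e. 71t ≡ 15 (mod 53).
71 ≡ 18 (mod 53), so this reads 18t ≡ 15 (mod 53). Invert 18 mod 53 by the Euclidean algorithm: 53 = 2·18 + 17, 18 = 1·17 + 1, 17 = 17·1 + 0; back-substituting, 1 = 18 − 1·17 = 18 − (53 − 2·18) = −53 + 3·18. Hence 18·3 ≡ 1, so 18⁻¹ ≡ 3 (mod 53).
Multiplying by 3: t ≡ 3·15 = 45 (mod 53).
Taking t = 45 gives k = 66 + 71·45 = 3261.
Verify: 3261 = 45·71 + 66 and 3261 = 61·53 + 28. ✓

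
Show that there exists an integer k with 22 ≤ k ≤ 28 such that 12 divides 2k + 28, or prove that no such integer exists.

k = 22

At k = 22 we get 2·22 + 28 = 72, and 72 = 12·6.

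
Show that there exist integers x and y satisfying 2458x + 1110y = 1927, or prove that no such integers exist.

No such integers exist.

gcd(2458, 1110) = 2, so every integer of the form 2458x + 1110y is a multiple of 2.
But 1927 is not a multiple of 2 (it leaves remainder 1).
So the equation is unsolvable over ℤ.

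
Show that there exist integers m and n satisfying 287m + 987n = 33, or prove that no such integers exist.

Both 287 and 987 are divisible by gcd(287, 987) = 7, hence so is any combination 287m + 987n.
But 33 = 7·4 + 5, so 7 ∤ 33.
So the equation is unsolvable over ℤ.

No such integers exist.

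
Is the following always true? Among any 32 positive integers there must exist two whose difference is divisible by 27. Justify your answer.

There are exactly 27 possible remainders on division by 27.
With 32 integers and only 27 classes, the pigeonhole principle forces two of them, say a and b, into the same class.
Equal remainders mean a − b ≡ 0 (mod 27), so 27 divides their difference.

Yes.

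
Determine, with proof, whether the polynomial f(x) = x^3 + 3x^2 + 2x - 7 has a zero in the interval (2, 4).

No.

f(2) = 17 and f(4) = 113, both positive, so a sign-change argument is unavailable; we show f keeps this sign on the whole interval.
Substitute x = 2 + u, where 0 < u < 2 on the interval. Expanding, f(2 + u) = u^3 + 9u^2 + 26u + 17.
The nonzero coefficients here are all positive, so for u > 0 every term is positive (or zero), and the constant term 17 is strictly positive.
Therefore f(x) > 0 throughout (2, 4), and f has no zero there.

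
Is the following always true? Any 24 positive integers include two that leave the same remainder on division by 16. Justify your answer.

There are exactly 16 possible remainders on division by 16.
With 24 integers and only 16 classes, the pigeonhole principle forces two of them, say a and b, into the same class.
So a and b have equal remainders mod 16, which is exactly what was to be shown.

Yes, this is always true.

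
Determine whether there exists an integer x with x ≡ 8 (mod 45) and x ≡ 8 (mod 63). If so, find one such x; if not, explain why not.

x = 8

gcd(45, 63) = 9. A simultaneous solution exists iff 8 ≡ 8 (mod 9); here 8 mod 9 = 8 = 8 mod 9, so it does.
The smallest candidate x = 8 works directly: 8 ≡ 8 (mod 63).
Check: 8 mod 45 = 8, 8 mod 63 = 8. ✓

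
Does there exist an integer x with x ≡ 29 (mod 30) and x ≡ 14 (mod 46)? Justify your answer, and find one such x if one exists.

No, no such integer exists.

gcd(30, 46) = 2. If x ≡ 29 (mod 30) and x ≡ 14 (mod 46), then x ≡ 29 (mod 2) and x ≡ 14 (mod 2).
But 29 mod 2 = 1 while 14 mod 2 = 0, a contradiction.
Hence the system has no solution.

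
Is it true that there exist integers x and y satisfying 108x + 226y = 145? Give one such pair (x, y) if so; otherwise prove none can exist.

No, no such integers exist.

Both 108 and 226 are divisible by gcd(108, 226) = 2, hence so is any combination 108x + 226y.
But 145 = 2·72 + 1, so 2 ∤ 145.
Hence no integers x, y satisfy the equation.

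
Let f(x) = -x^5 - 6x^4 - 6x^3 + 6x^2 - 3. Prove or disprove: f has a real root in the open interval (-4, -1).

Such a root exists.

f(-4) = -35 and f(-1) = 4, which have opposite signs.
As a polynomial, f is continuous on every closed interval.
By the Intermediate Value Theorem f must vanish at some point of (-4, -1).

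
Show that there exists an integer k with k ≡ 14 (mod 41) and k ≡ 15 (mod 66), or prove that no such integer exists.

k = 1203

gcd(41, 66) = 1, so the Chinese Remainder Theorem guarantees exactly one residue class mod 2706 satisfying both.
Any solution of the first congruence is k = 14 + 41t; substituting into the second, 41t ≡ 15 − 14 ≡ 1 (mod 66).
Invert 41 mod 66 by the Euclidean algorithm: 66 = 1·41 + 25, 41 = 1·25 + 16, 25 = 1·16 + 9, 16 = 1·9 + 7, 9 = 1·7 + 2, 7 = 3·2 + 1, 2 = 2·1 + 0; back-substituting, 1 = 7 − 3·2 = 7 − 3·(9 − 1·7) = −3·9 + 4·7 = −3·9 + 4·(16 − 1·9) = 4·16 − 7·9 = 4·16 − 7·(25 − 1·16) = −7·25 + 11·16 = −7·25 + 11·(41 − 1·25) = 11·41 − 18·25 = 11·41 − 18·(66 − 1·41) = −18·66 + 29·41. Hence 41·29 ≡ 1, so 41⁻¹ ≡ 29 (mod 66).
Multiplying by 29: t ≡ 29·1 = 29 (mod 66).
Taking t = 29 gives k = 14 + 41·29 = 1203.
Indeed 1203 ≡ 14 (mod 41) and 1203 ≡ 15 (mod 66).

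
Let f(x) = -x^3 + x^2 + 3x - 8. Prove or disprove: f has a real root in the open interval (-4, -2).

Such a root exists.

f(-4) = 60 and f(-2) = -2, which have opposite signs.
Since f is a polynomial it is continuous on [-4, -2].
By the Intermediate Value Theorem, f takes the value 0 somewhere in the open interval.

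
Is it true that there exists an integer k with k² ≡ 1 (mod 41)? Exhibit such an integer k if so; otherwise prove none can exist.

k = 40 works: 40² = 1600, and 1600 − 1 = 1599 = 39·41.

k = 40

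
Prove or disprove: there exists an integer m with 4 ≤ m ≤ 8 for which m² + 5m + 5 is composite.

At m = 5: 5² + 5·5 + 5 = 55 = 5·11, which is composite.

m = 5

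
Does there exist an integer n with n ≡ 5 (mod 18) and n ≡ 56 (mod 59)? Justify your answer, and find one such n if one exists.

n = 941

The moduli 18 and 59 are coprime, so by the Chinese Remainder Theorem a unique solution modulo 1062 exists.
Any solution of the first congruence is n = 5 + 18t; substituting into the second, 18t ≡ 56 − 5 ≡ 51 (mod 59).
To invert 18 modulo 59: 59 = 3·18 + 5, 18 = 3·5 + 3, 5 = 1·3 + 2, 3 = 1·2 + 1, 2 = 2·1 + 0, and unwinding, 1 = 3 − 1·2 = 3 − (5 − 1·3) = −5 + 2·3 = −5 + 2·(18 − 3·5) = 2·18 − 7·5 = 2·18 − 7·(59 − 3·18) = −7·59 + 23·18. Thus 18⁻¹ ≡ 23 (mod 59).
Therefore t ≡ 23·51 = 1173 ≡ 52 (mod 59).
With t = 52: n = 5 + 18·52 = 941.
Indeed 941 ≡ 5 (mod 18) and 941 ≡ 56 (mod 59).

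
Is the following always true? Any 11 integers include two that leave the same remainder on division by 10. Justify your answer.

Yes, this is always true.

Partition the integers by their residue mod 10; there are 10 classes.
Placing 11 integers into 10 classes, some class receives at least two — say a and b.
So a and b have equal remainders mod 10, which is exactly what was to be shown.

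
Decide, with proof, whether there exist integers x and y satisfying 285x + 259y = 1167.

Since gcd(285, 259) = 1, every integer is an integer combination of 285 and 259.
Dividing repeatedly: 285 = 1·259 + 26, 259 = 9·26 + 25, 26 = 1·25 + 1, 25 = 25·1 + 0.
Back-substituting, 1 = 26 − 1·25 = 26 − (259 − 9·26) = −259 + 10·26 = −259 + 10·(285 − 1·259) = 10·285 − 11·259; that is, 285·10 + 259·(-11) = 1.
Scaling by 1167 gives the particular solution (x, y) = (11670, -12837).
The general solution is x = 11670 + 259k, y = -12837 − 285k; taking k = -45 gives the smaller pair x = 15, y = -12.
Check: 285·15 + 259·(-12) = 4275 − 3108 = 1167. ✓

x = 15, y = -12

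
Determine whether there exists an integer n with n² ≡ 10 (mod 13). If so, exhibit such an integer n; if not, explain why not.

n = 7

Take n = 7. Then 7² = 49 = 3·13 + 10, so 7² ≡ 10 (mod 13).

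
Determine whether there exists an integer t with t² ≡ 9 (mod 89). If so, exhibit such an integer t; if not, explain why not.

Take t = 86. Then 86² = 7396 = 83·89 + 9, so 86² ≡ 9 (mod 89).

t = 86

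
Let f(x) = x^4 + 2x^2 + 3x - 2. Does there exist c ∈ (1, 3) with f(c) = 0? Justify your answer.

No such root exists.

f(1) = 4 and f(3) = 106, both positive, so a sign-change argument is unavailable; we show f keeps this sign on the whole interval.
Substitute x = 1 + u, where 0 < u < 2 on the interval. Expanding, f(1 + u) = u^4 + 4u^3 + 8u^2 + 11u + 4.
The nonzero coefficients here are all positive, so for u > 0 every term is positive (or zero), and the constant term 4 is strictly positive.
So f is strictly positive on (1, 3); no root exists in the interval.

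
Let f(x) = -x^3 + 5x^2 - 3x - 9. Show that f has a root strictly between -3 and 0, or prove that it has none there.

f(-3) = 72 and f(0) = -9, which have opposite signs.
f is continuous everywhere (it is a polynomial), in particular on [-3, 0].
By the Intermediate Value Theorem, f takes the value 0 somewhere in the open interval.

Yes, f has a root in the interval.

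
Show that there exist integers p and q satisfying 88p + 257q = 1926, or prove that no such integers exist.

p = 238, q = -74

88 and 257 are coprime, so 88p + 257q ranges over all of ℤ.
Dividing repeatedly: 257 = 2·88 + 81, 88 = 1·81 + 7, 81 = 11·7 + 4, 7 = 1·4 + 3, 4 = 1·3 + 1, 3 = 3·1 + 0.
Working back up the chain: 1 = 4 − 1·3 = 4 − (7 − 1·4) = −7 + 2·4 = −7 + 2·(81 − 11·7) = 2·81 − 23·7 = 2·81 − 23·(88 − 1·81) = −23·88 + 25·81 = −23·88 + 25·(257 − 2·88) = 25·257 − 73·88. So 88·(-73) + 257·25 = 1.
Scaling by 1926 gives the particular solution (p, q) = (-140598, 48150).
Shifting by a multiple of (257, −88) keeps it a solution: p = -140598 + 548·257 = 238, q = 48150 − 548·88 = -74.
Check: 88·238 + 257·(-74) = 20944 − 19018 = 1926. ✓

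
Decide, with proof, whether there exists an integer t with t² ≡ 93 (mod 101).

No such integer exists.

Apply Euler's criterion with the prime 101: 93 is a quadratic residue iff 93^50 ≡ 1 (mod 101), and a non-residue iff it is ≡ −1.
Repeated squaring mod 101: 93^2 = 8649 ≡ 64; 93^4 ≡ 64² = 4096 ≡ 56; 93^8 ≡ 56² = 3136 ≡ 5; 93^16 ≡ 5² = 25 ≡ 25; 93^32 ≡ 25² = 625 ≡ 19.
Since 50 = 32 + 16 + 2, 93^50 ≡ 19 · 25 · 64; multiplying out mod 101: 19·25 = 475 ≡ 71, then 71·64 = 4544 ≡ 100. Thus 93^50 ≡ 100 ≡ −1 (mod 101).
By Euler's criterion 93 is a quadratic non-residue mod 101: no t satisfies t² ≡ 93 (mod 101).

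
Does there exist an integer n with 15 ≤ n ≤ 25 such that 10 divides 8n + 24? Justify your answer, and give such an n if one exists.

n = 17

Scanning upward from n = 15 gives 144, 152, none divisible by 10. At n = 17 we get 8·17 + 24 = 160, and 160 = 10·16.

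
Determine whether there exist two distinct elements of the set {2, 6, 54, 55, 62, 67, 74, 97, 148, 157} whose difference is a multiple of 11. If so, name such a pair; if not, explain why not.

Residues mod 11: 2↦2, 6↦6, 54↦10, 55↦0, 62↦7, 67↦1, 74↦8, 97↦9, 148↦5, 157↦3.
All 10 residues are distinct, so no two elements differ by a multiple of 11.

No such pair exists.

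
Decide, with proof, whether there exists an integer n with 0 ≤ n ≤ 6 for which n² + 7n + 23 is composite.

No such integer n in that range exists.

The values for n = 0, 1, …, 6 are 23, 31, 41, 53, 67, 83, 101, and each of these is prime.
So no value in the range makes the expression composite.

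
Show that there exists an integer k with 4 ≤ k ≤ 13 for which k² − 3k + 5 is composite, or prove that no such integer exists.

k = 8

At k = 8: 8² − 3·8 + 5 = 45 = 3·15, which is composite.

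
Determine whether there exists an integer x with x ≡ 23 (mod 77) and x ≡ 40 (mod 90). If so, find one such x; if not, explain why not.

x = 4720

Since 77 and 90 share no common factor, CRT says the pair of congruences has a solution (unique mod 6930).
Write x = 23 + 77t and require 23 + 77t ≡ 40 (mod 90), i.e. 77t ≡ 17 (mod 90).
Invert 77 mod 90 by the Euclidean algorithm: 90 = 1·77 + 13, 77 = 5·13 + 12, 13 = 1·12 + 1, 12 = 12·1 + 0; back-substituting, 1 = 13 − 1·12 = 13 − (77 − 5·13) = −77 + 6·13 = −77 + 6·(90 − 1·77) = 6·90 − 7·77. Hence 77·(-7) ≡ 1, so 77⁻¹ ≡ -7 ≡ 83 (mod 90).
Multiplying by 83: t ≡ 83·17 = 1411 ≡ 61 (mod 90).
Taking t = 61 gives x = 23 + 77·61 = 4720.
Indeed 4720 ≡ 23 (mod 77) and 4720 ≡ 40 (mod 90).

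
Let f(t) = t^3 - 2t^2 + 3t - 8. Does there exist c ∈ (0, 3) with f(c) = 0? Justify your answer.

Such a root exists.

f(0) = -8 and f(3) = 10, which have opposite signs.
Since f is a polynomial it is continuous on [0, 3].
So by the Intermediate Value Theorem there is a c strictly between 0 and 3 with f(c) = 0.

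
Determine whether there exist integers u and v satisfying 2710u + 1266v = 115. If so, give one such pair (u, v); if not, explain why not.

Any value of 2710u + 1266v is a multiple of gcd(2710, 1266) = 2.
However 115 leaves remainder 1 on division by 2.
So the equation is unsolvable over ℤ.

No such integers exist.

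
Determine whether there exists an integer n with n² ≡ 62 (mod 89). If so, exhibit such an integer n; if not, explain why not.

89 is prime, so by Euler's criterion 62 is a square mod 89 iff 62^((89−1)/2) = 62^44 ≡ 1 (mod 89).
Squaring successively (mod 89): 62^2 = 3844 ≡ 17; 62^4 ≡ 17² = 289 ≡ 22; 62^8 ≡ 22² = 484 ≡ 39; 62^16 ≡ 39² = 1521 ≡ 8; 62^32 ≡ 8² = 64 ≡ 64.
Since 44 = 32 + 8 + 4, 62^44 ≡ 64 · 39 · 22; multiplying out mod 89: 64·39 = 2496 ≡ 4, then 4·22 = 88 ≡ 88. Thus 62^44 ≡ 88 ≡ −1 (mod 89).
By Euler's criterion 62 is a quadratic non-residue mod 89: no n satisfies n² ≡ 62 (mod 89).

No, no such integer exists.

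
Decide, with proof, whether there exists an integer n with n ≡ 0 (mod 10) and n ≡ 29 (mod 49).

n = 470

gcd(10, 49) = 1, so the Chinese Remainder Theorem guarantees exactly one residue class mod 490 satisfying both.
Write n = 0 + 10t and require 0 + 10t ≡ 29 (mod 49), i.e. 10t ≡ 29 (mod 49).
To invert 10 modulo 49: 49 = 4·10 + 9, 10 = 1·9 + 1, 9 = 9·1 + 0, and unwinding, 1 = 10 − 1·9 = 10 − (49 − 4·10) = −49 + 5·10. Thus 10⁻¹ ≡ 5 (mod 49).
Multiplying by 5: t ≡ 5·29 = 145 ≡ 47 (mod 49).
Taking t = 47 gives n = 0 + 10·47 = 470.
Indeed 470 ≡ 0 (mod 10) and 470 ≡ 29 (mod 49).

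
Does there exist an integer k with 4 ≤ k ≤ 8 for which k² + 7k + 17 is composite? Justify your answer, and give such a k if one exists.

At k = 7: 7² + 7·7 + 17 = 115 = 5·23, which is composite.

k = 7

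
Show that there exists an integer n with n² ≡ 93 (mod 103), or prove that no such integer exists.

Take n = 14. Then 14² = 196 = 1·103 + 93, so 14² ≡ 93 (mod 103).

n = 14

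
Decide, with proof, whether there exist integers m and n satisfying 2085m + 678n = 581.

Both 2085 and 678 are divisible by gcd(2085, 678) = 3, hence so is any combination 2085m + 678n.
However 581 leaves remainder 2 on division by 3.
Hence no integers m, n satisfy the equation.

No, no such integers exist.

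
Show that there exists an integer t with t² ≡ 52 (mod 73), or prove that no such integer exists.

Apply Euler's criterion with the prime 73: 52 is a quadratic residue iff 52^36 ≡ 1 (mod 73), and a non-residue iff it is ≡ −1.
Repeated squaring mod 73: 52^2 = 2704 ≡ 3; 52^4 ≡ 3² = 9 ≡ 9; 52^8 ≡ 9² = 81 ≡ 8; 52^16 ≡ 8² = 64 ≡ 64; 52^32 ≡ 64² = 4096 ≡ 8.
Since 36 = 32 + 4, 52^36 ≡ 8 · 9; multiplying out mod 73: 8·9 = 72 ≡ 72. Thus 52^36 ≡ 72 ≡ −1 (mod 73).
The value −1 means 52 is a non-residue modulo 73, so t² ≡ 52 (mod 73) is impossible.

No such integer exists.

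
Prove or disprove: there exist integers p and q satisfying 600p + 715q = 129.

No such integers exist.

Both 600 and 715 are divisible by gcd(600, 715) = 5, hence so is any combination 600p + 715q.
However 129 leaves remainder 4 on division by 5.
Hence no integers p, q satisfy the equation.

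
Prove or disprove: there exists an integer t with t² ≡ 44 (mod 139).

t = 105

t = 105 works: 105² = 11025, and 11025 − 44 = 10981 = 79·139.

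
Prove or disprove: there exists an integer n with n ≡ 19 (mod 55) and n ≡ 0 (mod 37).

The moduli 55 and 37 are coprime, so by the Chinese Remainder Theorem a unique solution modulo 2035 exists.
Write n = 19 + 55t and require 19 + 55t ≡ 0 (mod 37), i.e. 55t ≡ 18 (mod 37).
55 ≡ 18 (mod 37), so this reads 18t ≡ 18 (mod 37). Note 18·35 = 630 ≡ 1 (mod 37) (as 630 − 1 = 17·37), so 18⁻¹ ≡ 35.
Multiplying by 35: t ≡ 35·18 = 630 ≡ 1 (mod 37).
With t = 1: n = 19 + 55·1 = 74.
Check: 74 mod 55 = 19, 74 mod 37 = 0. ✓

n = 74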